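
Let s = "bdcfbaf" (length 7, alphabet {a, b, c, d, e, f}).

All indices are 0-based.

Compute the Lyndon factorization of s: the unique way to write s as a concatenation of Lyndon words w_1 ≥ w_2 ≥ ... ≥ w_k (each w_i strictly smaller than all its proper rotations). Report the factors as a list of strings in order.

emit factor 1: 'bdcf' (i=0, period=4)
emit factor 2: 'b' (i=4, period=1)
emit factor 3: 'af' (i=5, period=2)

["bdcf", "b", "af"]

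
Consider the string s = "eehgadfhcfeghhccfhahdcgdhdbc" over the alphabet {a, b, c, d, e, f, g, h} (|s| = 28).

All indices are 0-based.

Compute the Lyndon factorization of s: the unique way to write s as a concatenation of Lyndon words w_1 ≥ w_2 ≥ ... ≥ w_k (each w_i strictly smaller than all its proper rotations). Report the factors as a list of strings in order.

["eehg", "adfhcfeghhccfhahdcgdhdbc"]

emit factor 1: 'eehg' (i=0, period=4)
emit factor 2: 'adfhcfeghhccfhahdcgdhdbc' (i=4, period=24)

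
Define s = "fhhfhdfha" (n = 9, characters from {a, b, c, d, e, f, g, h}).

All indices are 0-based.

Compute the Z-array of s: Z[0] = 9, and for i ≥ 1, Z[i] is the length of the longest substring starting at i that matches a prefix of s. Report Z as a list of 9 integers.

[9, 0, 0, 2, 0, 0, 2, 0, 0]

Z[0]=9
i=1: fresh scan; Z[1]=0
i=2: fresh scan; Z[2]=0
i=3: fresh scan; Z[3]=2 extend→box=[3,5)
i=4: min(r-i=1, Z[1]=0)=0; Z[4]=0
i=5: fresh scan; Z[5]=0
i=6: fresh scan; Z[6]=2 extend→box=[6,8)
i=7: min(r-i=1, Z[1]=0)=0; Z[7]=0
i=8: fresh scan; Z[8]=0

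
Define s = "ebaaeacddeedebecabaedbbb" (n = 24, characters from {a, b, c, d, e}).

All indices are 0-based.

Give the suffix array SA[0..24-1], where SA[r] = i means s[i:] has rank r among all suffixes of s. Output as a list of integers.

rank | idx | suffix
   0 |   2 | aaeacddeedebecabaedbbb
   1 |  16 | abaedbbb
   2 |   5 | acddeedebecabaedbbb
   3 |   3 | aeacddeedebecabaedbbb
   4 |  18 | aedbbb
   5 |  23 | b
   6 |   1 | baaeacddeedebecabaedbbb
   7 |  17 | baedbbb
   8 |  22 | bb
   9 |  21 | bbb
  10 |  13 | becabaedbbb
  11 |  15 | cabaedbbb
  12 |   6 | cddeedebecabaedbbb
  13 |  20 | dbbb
  14 |   7 | ddeedebecabaedbbb
  15 |  11 | debecabaedbbb
  16 |   8 | deedebecabaedbbb
  17 |   4 | eacddeedebecabaedbbb
  18 |   0 | ebaaeacddeedebecabaedbbb
  19 |  12 | ebecabaedbbb
  20 |  14 | ecabaedbbb
  21 |  19 | edbbb
  22 |  10 | edebecabaedbbb
  23 |   9 | eedebecabaedbbb

[2, 16, 5, 3, 18, 23, 1, 17, 22, 21, 13, 15, 6, 20, 7, 11, 8, 4, 0, 12, 14, 19, 10, 9]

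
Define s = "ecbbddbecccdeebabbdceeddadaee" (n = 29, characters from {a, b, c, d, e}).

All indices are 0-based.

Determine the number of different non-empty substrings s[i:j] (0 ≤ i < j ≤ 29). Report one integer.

402

rank | idx | suffix
   0 |  15 | abbdceeddadaee
   1 |  24 | adaee
   2 |  26 | aee
   3 |  14 | babbdceeddadaee
   4 |  16 | bbdceeddadaee
   5 |   2 | bbddbecccdeebabbdceeddadaee
   6 |  17 | bdceeddadaee
   7 |   3 | bddbecccdeebabbdceeddadaee
   8 |   6 | becccdeebabbdceeddadaee
   9 |   1 | cbbddbecccdeebabbdceeddadaee
  10 |   8 | cccdeebabbdceeddadaee
  11 |   9 | ccdeebabbdceeddadaee
  12 |  10 | cdeebabbdceeddadaee
  13 |  19 | ceeddadaee
  14 |  23 | dadaee
  15 |  25 | daee
  16 |   5 | dbecccdeebabbdceeddadaee
  17 |  18 | dceeddadaee
  18 |  22 | ddadaee
  19 |   4 | ddbecccdeebabbdceeddadaee
  20 |  11 | deebabbdceeddadaee
  21 |  28 | e
  22 |  13 | ebabbdceeddadaee
  23 |   0 | ecbbddbecccdeebabbdceeddadaee
  24 |   7 | ecccdeebabbdceeddadaee
  25 |  21 | eddadaee
  26 |  27 | ee
  27 |  12 | eebabbdceeddadaee
  28 |  20 | eeddadaee

SA = [15, 24, 26, 14, 16, 2, 17, 3, 6, 1, 8, 9, 10, 19, 23, 25, 5, 18, 22, 4, 11, 28, 13, 0, 7, 21, 27, 12, 20]
rank  pair      lcp
   1  s[15:],s[24:]  1  'a'
   2  s[24:],s[26:]  1  'a'
   3  s[26:],s[14:]  0  ''
   4  s[14:],s[16:]  1  'b'
   5  s[16:],s[2:]  3  'bbd'
   6  s[2:],s[17:]  1  'b'
   7  s[17:],s[3:]  2  'bd'
   8  s[3:],s[6:]  1  'b'
   9  s[6:],s[1:]  0  ''
  10  s[1:],s[8:]  1  'c'
  11  s[8:],s[9:]  2  'cc'
  12  s[9:],s[10:]  1  'c'
  13  s[10:],s[19:]  1  'c'
  14  s[19:],s[23:]  0  ''
  15  s[23:],s[25:]  2  'da'
  16  s[25:],s[5:]  1  'd'
  17  s[5:],s[18:]  1  'd'
  18  s[18:],s[22:]  1  'd'
  19  s[22:],s[4:]  2  'dd'
  20  s[4:],s[11:]  1  'd'
  21  s[11:],s[28:]  0  ''
  22  s[28:],s[13:]  1  'e'
  23  s[13:],s[0:]  1  'e'
  24  s[0:],s[7:]  2  'ec'
  25  s[7:],s[21:]  1  'e'
  26  s[21:],s[27:]  1  'e'
  27  s[27:],s[12:]  2  'ee'
  28  s[12:],s[20:]  2  'ee'

n(n+1)/2 = 29·30/2 = 435
Σ LCP = 0 + 1 + 1 + 0 + 1 + 3 + 1 + 2 + 1 + 0 + 1 + 2 + 1 + 1 + 0 + 2 + 1 + 1 + 1 + 2 + 1 + 0 + 1 + 1 + 2 + 1 + 1 + 2 + 2 = 33
distinct = 435 − 33 = 402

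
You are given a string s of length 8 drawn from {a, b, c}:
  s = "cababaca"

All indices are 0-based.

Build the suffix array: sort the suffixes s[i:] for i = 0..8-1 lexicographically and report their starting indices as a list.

sorted suffixes:
  #0 SA[0]=7  'a'
  #1 SA[1]=1  'ababaca'
  #2 SA[2]=3  'abaca'
  #3 SA[3]=5  'aca'
  #4 SA[4]=2  'babaca'
  #5 SA[5]=4  'baca'
  #6 SA[6]=6  'ca'
  #7 SA[7]=0  'cababaca'

[7, 1, 3, 5, 2, 4, 6, 0]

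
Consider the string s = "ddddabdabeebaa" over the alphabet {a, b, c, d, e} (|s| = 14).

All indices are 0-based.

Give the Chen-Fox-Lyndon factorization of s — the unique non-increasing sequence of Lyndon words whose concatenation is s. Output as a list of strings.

emit factor 1: 'd' (i=0, period=1)
emit factor 2: 'd' (i=1, period=1)
emit factor 3: 'd' (i=2, period=1)
emit factor 4: 'd' (i=3, period=1)
emit factor 5: 'abdabeeb' (i=4, period=8)
emit factor 6: 'a' (i=12, period=1)
emit factor 7: 'a' (i=13, period=1)

["d", "d", "d", "d", "abdabeeb", "a", "a"]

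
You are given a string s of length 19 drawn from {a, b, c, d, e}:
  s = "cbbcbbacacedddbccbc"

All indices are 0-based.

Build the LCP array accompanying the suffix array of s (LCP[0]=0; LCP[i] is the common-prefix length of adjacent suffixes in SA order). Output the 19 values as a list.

[0, 2, 0, 1, 2, 1, 2, 2, 0, 1, 1, 3, 2, 1, 1, 0, 1, 2, 0]

rank | idx | suffix
   0 |   6 | acacedddbccbc
   1 |   8 | acedddbccbc
   2 |   5 | bacacedddbccbc
   3 |   4 | bbacacedddbccbc
   4 |   1 | bbcbbacacedddbccbc
   5 |  17 | bc
   6 |   2 | bcbbacacedddbccbc
   7 |  14 | bccbc
   8 |  18 | c
   9 |   7 | cacedddbccbc
  10 |   3 | cbbacacedddbccbc
  11 |   0 | cbbcbbacacedddbccbc
  12 |  16 | cbc
  13 |  15 | ccbc
  14 |   9 | cedddbccbc
  15 |  13 | dbccbc
  16 |  12 | ddbccbc
  17 |  11 | dddbccbc
  18 |  10 | edddbccbc

SA = [6, 8, 5, 4, 1, 17, 2, 14, 18, 7, 3, 0, 16, 15, 9, 13, 12, 11, 10]
[i] adj suffixes → lcp
  [1] 6/8 → 2 ('ac')
  [2] 8/5 → 0 ('')
  [3] 5/4 → 1 ('b')
  [4] 4/1 → 2 ('bb')
  [5] 1/17 → 1 ('b')
  [6] 17/2 → 2 ('bc')
  [7] 2/14 → 2 ('bc')
  [8] 14/18 → 0 ('')
  [9] 18/7 → 1 ('c')
  [10] 7/3 → 1 ('c')
  [11] 3/0 → 3 ('cbb')
  [12] 0/16 → 2 ('cb')
  [13] 16/15 → 1 ('c')
  [14] 15/9 → 1 ('c')
  [15] 9/13 → 0 ('')
  [16] 13/12 → 1 ('d')
  [17] 12/11 → 2 ('dd')
  [18] 11/10 → 0 ('')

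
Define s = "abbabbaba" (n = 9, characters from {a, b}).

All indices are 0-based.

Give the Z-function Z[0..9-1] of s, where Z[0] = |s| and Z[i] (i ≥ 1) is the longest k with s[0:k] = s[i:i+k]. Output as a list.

Z[0]=9
i=1: fresh scan; Z[1]=0
i=2: fresh scan; Z[2]=0
i=3: fresh scan; Z[3]=5 extend→box=[3,8)
i=4: min(r-i=4, Z[1]=0)=0; Z[4]=0
i=5: min(r-i=3, Z[2]=0)=0; Z[5]=0
i=6: min(r-i=2, Z[3]=5)=2; Z[6]=2
i=7: min(r-i=1, Z[4]=0)=0; Z[7]=0
i=8: fresh scan; Z[8]=1 extend→box=[8,9)

[9, 0, 0, 5, 0, 0, 2, 0, 1]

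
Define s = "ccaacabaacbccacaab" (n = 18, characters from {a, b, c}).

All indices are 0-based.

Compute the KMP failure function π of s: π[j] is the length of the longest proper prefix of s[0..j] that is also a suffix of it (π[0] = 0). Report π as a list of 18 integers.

[0, 1, 0, 0, 1, 0, 0, 0, 0, 1, 0, 1, 2, 3, 1, 0, 0, 0]

π[0] = 0
j=1 s[j]='c': π[1]=1 (border 'c')
j=2 s[j]='a': k: 1→0; π[2]=0 (border '')
j=3 s[j]='a': π[3]=0 (border '')
j=4 s[j]='c': π[4]=1 (border 'c')
j=5 s[j]='a': k: 1→0; π[5]=0 (border '')
j=6 s[j]='b': π[6]=0 (border '')
j=7 s[j]='a': π[7]=0 (border '')
j=8 s[j]='a': π[8]=0 (border '')
j=9 s[j]='c': π[9]=1 (border 'c')
j=10 s[j]='b': k: 1→0; π[10]=0 (border '')
j=11 s[j]='c': π[11]=1 (border 'c')
j=12 s[j]='c': π[12]=2 (border 'cc')
j=13 s[j]='a': π[13]=3 (border 'cca')
j=14 s[j]='c': k: 3→0; π[14]=1 (border 'c')
j=15 s[j]='a': k: 1→0; π[15]=0 (border '')
j=16 s[j]='a': π[16]=0 (border '')
j=17 s[j]='b': π[17]=0 (border '')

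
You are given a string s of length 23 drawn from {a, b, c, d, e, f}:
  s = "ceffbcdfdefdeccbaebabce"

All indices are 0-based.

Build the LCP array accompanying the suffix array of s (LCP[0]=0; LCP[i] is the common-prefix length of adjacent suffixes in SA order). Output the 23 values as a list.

[0, 1, 0, 2, 1, 2, 0, 1, 1, 1, 2, 0, 2, 1, 0, 1, 1, 1, 2, 0, 1, 3, 1]

rank | idx | suffix
   0 |  19 | abce
   1 |  16 | aebabce
   2 |  18 | babce
   3 |  15 | baebabce
   4 |   4 | bcdfdefdeccbaebabce
   5 |  20 | bce
   6 |  14 | cbaebabce
   7 |  13 | ccbaebabce
   8 |   5 | cdfdefdeccbaebabce
   9 |  21 | ce
  10 |   0 | ceffbcdfdefdeccbaebabce
  11 |  11 | deccbaebabce
  12 |   8 | defdeccbaebabce
  13 |   6 | dfdefdeccbaebabce
  14 |  22 | e
  15 |  17 | ebabce
  16 |  12 | eccbaebabce
  17 |   9 | efdeccbaebabce
  18 |   1 | effbcdfdefdeccbaebabce
  19 |   3 | fbcdfdefdeccbaebabce
  20 |  10 | fdeccbaebabce
  21 |   7 | fdefdeccbaebabce
  22 |   2 | ffbcdfdefdeccbaebabce

SA = [19, 16, 18, 15, 4, 20, 14, 13, 5, 21, 0, 11, 8, 6, 22, 17, 12, 9, 1, 3, 10, 7, 2]
[i] adj suffixes → lcp
  [1] 19/16 → 1 ('a')
  [2] 16/18 → 0 ('')
  [3] 18/15 → 2 ('ba')
  [4] 15/4 → 1 ('b')
  [5] 4/20 → 2 ('bc')
  [6] 20/14 → 0 ('')
  [7] 14/13 → 1 ('c')
  [8] 13/5 → 1 ('c')
  [9] 5/21 → 1 ('c')
  [10] 21/0 → 2 ('ce')
  [11] 0/11 → 0 ('')
  [12] 11/8 → 2 ('de')
  [13] 8/6 → 1 ('d')
  [14] 6/22 → 0 ('')
  [15] 22/17 → 1 ('e')
  [16] 17/12 → 1 ('e')
  [17] 12/9 → 1 ('e')
  [18] 9/1 → 2 ('ef')
  [19] 1/3 → 0 ('')
  [20] 3/10 → 1 ('f')
  [21] 10/7 → 3 ('fde')
  [22] 7/2 → 1 ('f')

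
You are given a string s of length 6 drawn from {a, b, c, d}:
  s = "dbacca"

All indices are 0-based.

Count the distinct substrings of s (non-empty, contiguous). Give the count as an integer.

19

rank→(start, suffix):
  0 → (5, 'a')
  1 → (2, 'acca')
  2 → (1, 'bacca')
  3 → (4, 'ca')
  4 → (3, 'cca')
  5 → (0, 'dbacca')

SA = [5, 2, 1, 4, 3, 0]
[i] adj suffixes → lcp
  [1] 5/2 → 1 ('a')
  [2] 2/1 → 0 ('')
  [3] 1/4 → 0 ('')
  [4] 4/3 → 1 ('c')
  [5] 3/0 → 0 ('')

n(n+1)/2 = 6·7/2 = 21
Σ LCP = 0 + 1 + 0 + 0 + 1 + 0 = 2
distinct = 21 − 2 = 19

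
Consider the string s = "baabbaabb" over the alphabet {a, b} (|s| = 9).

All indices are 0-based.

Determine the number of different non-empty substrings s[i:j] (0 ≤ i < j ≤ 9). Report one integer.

sorted suffixes:
  #0 SA[0]=5  'aabb'
  #1 SA[1]=1  'aabbaabb'
  #2 SA[2]=6  'abb'
  #3 SA[3]=2  'abbaabb'
  #4 SA[4]=8  'b'
  #5 SA[5]=4  'baabb'
  #6 SA[6]=0  'baabbaabb'
  #7 SA[7]=7  'bb'
  #8 SA[8]=3  'bbaabb'

SA = [5, 1, 6, 2, 8, 4, 0, 7, 3]
i: (SA[i-1],SA[i]) lcp shared
  1: (5,1) 4 'aabb'
  2: (1,6) 1 'a'
  3: (6,2) 3 'abb'
  4: (2,8) 0 ''
  5: (8,4) 1 'b'
  6: (4,0) 5 'baabb'
  7: (0,7) 1 'b'
  8: (7,3) 2 'bb'

n(n+1)/2 = 9·10/2 = 45
Σ LCP = 0 + 4 + 1 + 3 + 0 + 1 + 5 + 1 + 2 = 17
distinct = 45 − 17 = 28

28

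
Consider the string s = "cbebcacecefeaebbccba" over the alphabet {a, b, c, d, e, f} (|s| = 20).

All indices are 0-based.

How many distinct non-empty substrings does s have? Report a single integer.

rank | idx | suffix
   0 |  19 | a
   1 |   5 | acecefeaebbccba
   2 |  12 | aebbccba
   3 |  18 | ba
   4 |  14 | bbccba
   5 |   3 | bcacecefeaebbccba
   6 |  15 | bccba
   7 |   1 | bebcacecefeaebbccba
   8 |   4 | cacecefeaebbccba
   9 |  17 | cba
  10 |   0 | cbebcacecefeaebbccba
  11 |  16 | ccba
  12 |   6 | cecefeaebbccba
  13 |   8 | cefeaebbccba
  14 |  11 | eaebbccba
  15 |  13 | ebbccba
  16 |   2 | ebcacecefeaebbccba
  17 |   7 | ecefeaebbccba
  18 |   9 | efeaebbccba
  19 |  10 | feaebbccba

SA = [19, 5, 12, 18, 14, 3, 15, 1, 4, 17, 0, 16, 6, 8, 11, 13, 2, 7, 9, 10]
i: (SA[i-1],SA[i]) lcp shared
  1: (19,5) 1 'a'
  2: (5,12) 1 'a'
  3: (12,18) 0 ''
  4: (18,14) 1 'b'
  5: (14,3) 1 'b'
  6: (3,15) 2 'bc'
  7: (15,1) 1 'b'
  8: (1,4) 0 ''
  9: (4,17) 1 'c'
  10: (17,0) 2 'cb'
  11: (0,16) 1 'c'
  12: (16,6) 1 'c'
  13: (6,8) 2 'ce'
  14: (8,11) 0 ''
  15: (11,13) 1 'e'
  16: (13,2) 2 'eb'
  17: (2,7) 1 'e'
  18: (7,9) 1 'e'
  19: (9,10) 0 ''

n(n+1)/2 = 20·21/2 = 210
Σ LCP = 0 + 1 + 1 + 0 + 1 + 1 + 2 + 1 + 0 + 1 + 2 + 1 + 1 + 2 + 0 + 1 + 2 + 1 + 1 + 0 = 19
distinct = 210 − 19 = 191

191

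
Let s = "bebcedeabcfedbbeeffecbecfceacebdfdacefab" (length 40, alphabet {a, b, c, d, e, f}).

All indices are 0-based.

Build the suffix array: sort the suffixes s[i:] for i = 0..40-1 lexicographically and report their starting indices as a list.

rank→(start, suffix):
  0 → (38, 'ab')
  1 → (7, 'abcfedbbeeffecbecfceacebdfdacefab')
  2 → (27, 'acebdfdacefab')
  3 → (34, 'acefab')
  4 → (39, 'b')
  5 → (13, 'bbeeffecbecfceacebdfdacefab')
  6 → (2, 'bcedeabcfedbbeeffecbecfceacebdfdacefab')
  7 → (8, 'bcfedbbeeffecbecfceacebdfdacefab')
  8 → (30, 'bdfdacefab')
  9 → (0, 'bebcedeabcfedbbeeffecbecfceacebdfdacefab')
  10 → (21, 'becfceacebdfdacefab')
  11 → (14, 'beeffecbecfceacebdfdacefab')
  12 → (20, 'cbecfceacebdfdacefab')
  13 → (25, 'ceacebdfdacefab')
  14 → (28, 'cebdfdacefab')
  15 → (3, 'cedeabcfedbbeeffecbecfceacebdfdacefab')
  16 → (35, 'cefab')
  17 → (23, 'cfceacebdfdacefab')
  18 → (9, 'cfedbbeeffecbecfceacebdfdacefab')
  19 → (33, 'dacefab')
  20 → (12, 'dbbeeffecbecfceacebdfdacefab')
  21 → (5, 'deabcfedbbeeffecbecfceacebdfdacefab')
  22 → (31, 'dfdacefab')
  23 → (6, 'eabcfedbbeeffecbecfceacebdfdacefab')
  24 → (26, 'eacebdfdacefab')
  25 → (1, 'ebcedeabcfedbbeeffecbecfceacebdfdacefab')
  26 → (29, 'ebdfdacefab')
  27 → (19, 'ecbecfceacebdfdacefab')
  28 → (22, 'ecfceacebdfdacefab')
  29 → (11, 'edbbeeffecbecfceacebdfdacefab')
  30 → (4, 'edeabcfedbbeeffecbecfceacebdfdacefab')
  31 → (15, 'eeffecbecfceacebdfdacefab')
  32 → (36, 'efab')
  33 → (16, 'effecbecfceacebdfdacefab')
  34 → (37, 'fab')
  35 → (24, 'fceacebdfdacefab')
  36 → (32, 'fdacefab')
  37 → (18, 'fecbecfceacebdfdacefab')
  38 → (10, 'fedbbeeffecbecfceacebdfdacefab')
  39 → (17, 'ffecbecfceacebdfdacefab')

[38, 7, 27, 34, 39, 13, 2, 8, 30, 0, 21, 14, 20, 25, 28, 3, 35, 23, 9, 33, 12, 5, 31, 6, 26, 1, 29, 19, 22, 11, 4, 15, 36, 16, 37, 24, 32, 18, 10, 17]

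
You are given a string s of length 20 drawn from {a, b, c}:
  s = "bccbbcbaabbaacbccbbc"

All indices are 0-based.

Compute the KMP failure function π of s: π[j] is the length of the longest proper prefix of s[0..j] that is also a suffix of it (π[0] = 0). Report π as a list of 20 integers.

π[0] = 0
j=1 s[j]='c': π[1]=0 (border '')
j=2 s[j]='c': π[2]=0 (border '')
j=3 s[j]='b': π[3]=1 (border 'b')
j=4 s[j]='b': k: 1→0; π[4]=1 (border 'b')
j=5 s[j]='c': π[5]=2 (border 'bc')
j=6 s[j]='b': k: 2→0; π[6]=1 (border 'b')
j=7 s[j]='a': k: 1→0; π[7]=0 (border '')
j=8 s[j]='a': π[8]=0 (border '')
j=9 s[j]='b': π[9]=1 (border 'b')
j=10 s[j]='b': k: 1→0; π[10]=1 (border 'b')
j=11 s[j]='a': k: 1→0; π[11]=0 (border '')
j=12 s[j]='a': π[12]=0 (border '')
j=13 s[j]='c': π[13]=0 (border '')
j=14 s[j]='b': π[14]=1 (border 'b')
j=15 s[j]='c': π[15]=2 (border 'bc')
j=16 s[j]='c': π[16]=3 (border 'bcc')
j=17 s[j]='b': π[17]=4 (border 'bccb')
j=18 s[j]='b': π[18]=5 (border 'bccbb')
j=19 s[j]='c': π[19]=6 (border 'bccbbc')

[0, 0, 0, 1, 1, 2, 1, 0, 0, 1, 1, 0, 0, 0, 1, 2, 3, 4, 5, 6]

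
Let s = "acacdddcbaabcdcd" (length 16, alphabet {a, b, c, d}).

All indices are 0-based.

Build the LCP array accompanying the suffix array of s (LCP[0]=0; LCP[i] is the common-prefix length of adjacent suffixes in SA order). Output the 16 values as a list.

[0, 1, 1, 2, 0, 1, 0, 1, 1, 2, 2, 0, 1, 2, 1, 2]

sorted suffixes:
  #0 SA[0]=9  'aabcdcd'
  #1 SA[1]=10  'abcdcd'
  #2 SA[2]=0  'acacdddcbaabcdcd'
  #3 SA[3]=2  'acdddcbaabcdcd'
  #4 SA[4]=8  'baabcdcd'
  #5 SA[5]=11  'bcdcd'
  #6 SA[6]=1  'cacdddcbaabcdcd'
  #7 SA[7]=7  'cbaabcdcd'
  #8 SA[8]=14  'cd'
  #9 SA[9]=12  'cdcd'
  #10 SA[10]=3  'cdddcbaabcdcd'
  #11 SA[11]=15  'd'
  #12 SA[12]=6  'dcbaabcdcd'
  #13 SA[13]=13  'dcd'
  #14 SA[14]=5  'ddcbaabcdcd'
  #15 SA[15]=4  'dddcbaabcdcd'

SA = [9, 10, 0, 2, 8, 11, 1, 7, 14, 12, 3, 15, 6, 13, 5, 4]
i: (SA[i-1],SA[i]) lcp shared
  1: (9,10) 1 'a'
  2: (10,0) 1 'a'
  3: (0,2) 2 'ac'
  4: (2,8) 0 ''
  5: (8,11) 1 'b'
  6: (11,1) 0 ''
  7: (1,7) 1 'c'
  8: (7,14) 1 'c'
  9: (14,12) 2 'cd'
  10: (12,3) 2 'cd'
  11: (3,15) 0 ''
  12: (15,6) 1 'd'
  13: (6,13) 2 'dc'
  14: (13,5) 1 'd'
  15: (5,4) 2 'dd'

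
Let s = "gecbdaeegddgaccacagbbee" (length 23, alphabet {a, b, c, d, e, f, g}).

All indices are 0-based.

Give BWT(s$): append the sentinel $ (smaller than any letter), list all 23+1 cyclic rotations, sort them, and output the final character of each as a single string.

ecgdcgcbcaeabgdegbaedae$

rank  rotation                  last
    0  $gecbdaeegddgaccacagbbee  e
    1  acagbbee$gecbdaeegddgacc  c
    2  accacagbbee$gecbdaeegddg  g
    3  aeegddgaccacagbbee$gecbd  d
    4  agbbee$gecbdaeegddgaccac  c
    5  bbee$gecbdaeegddgaccacag  g
    6  bdaeegddgaccacagbbee$gec  c
    7  bee$gecbdaeegddgaccacagb  b
    8  cacagbbee$gecbdaeegddgac  c
    9  cagbbee$gecbdaeegddgacca  a
   10  cbdaeegddgaccacagbbee$ge  e
   11  ccacagbbee$gecbdaeegddga  a
   12  daeegddgaccacagbbee$gecb  b
   13  ddgaccacagbbee$gecbdaeeg  g
   14  dgaccacagbbee$gecbdaeegd  d
   15  e$gecbdaeegddgaccacagbbe  e
   16  ecbdaeegddgaccacagbbee$g  g
   17  ee$gecbdaeegddgaccacagbb  b
   18  eegddgaccacagbbee$gecbda  a
   19  egddgaccacagbbee$gecbdae  e
   20  gaccacagbbee$gecbdaeegdd  d
   21  gbbee$gecbdaeegddgaccaca  a
   22  gddgaccacagbbee$gecbdaee  e
   23  gecbdaeegddgaccacagbbee$  $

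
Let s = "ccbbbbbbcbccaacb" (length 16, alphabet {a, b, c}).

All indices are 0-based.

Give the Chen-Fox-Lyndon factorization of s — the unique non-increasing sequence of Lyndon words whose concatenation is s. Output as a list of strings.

emit factor 1: 'c' (i=0, period=1)
emit factor 2: 'c' (i=1, period=1)
emit factor 3: 'bbbbbbcbcc' (i=2, period=10)
emit factor 4: 'aacb' (i=12, period=4)

["c", "c", "bbbbbbcbcc", "aacb"]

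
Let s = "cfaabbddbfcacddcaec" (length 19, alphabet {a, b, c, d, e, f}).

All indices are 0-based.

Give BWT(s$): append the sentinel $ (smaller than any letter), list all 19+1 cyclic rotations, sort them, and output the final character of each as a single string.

rank  rotation              last
    0  $cfaabbddbfcacddcaec  c
    1  aabbddbfcacddcaec$cf  f
    2  abbddbfcacddcaec$cfa  a
    3  acddcaec$cfaabbddbfc  c
    4  aec$cfaabbddbfcacddc  c
    5  bbddbfcacddcaec$cfaa  a
    6  bddbfcacddcaec$cfaab  b
    7  bfcacddcaec$cfaabbdd  d
    8  c$cfaabbddbfcacddcae  e
    9  cacddcaec$cfaabbddbf  f
   10  caec$cfaabbddbfcacdd  d
   11  cddcaec$cfaabbddbfca  a
   12  cfaabbddbfcacddcaec$  $
   13  dbfcacddcaec$cfaabbd  d
   14  dcaec$cfaabbddbfcacd  d
   15  ddbfcacddcaec$cfaabb  b
   16  ddcaec$cfaabbddbfcac  c
   17  ec$cfaabbddbfcacddca  a
   18  faabbddbfcacddcaec$c  c
   19  fcacddcaec$cfaabbddb  b

cfaccabdefda$ddbcacb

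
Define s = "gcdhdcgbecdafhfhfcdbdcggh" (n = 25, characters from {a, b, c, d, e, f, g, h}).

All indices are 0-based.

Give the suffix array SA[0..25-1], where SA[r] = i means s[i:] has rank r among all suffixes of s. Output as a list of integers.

rank | idx | suffix
   0 |  11 | afhfhfcdbdcggh
   1 |  19 | bdcggh
   2 |   7 | becdafhfhfcdbdcggh
   3 |   9 | cdafhfhfcdbdcggh
   4 |  17 | cdbdcggh
   5 |   1 | cdhdcgbecdafhfhfcdbdcggh
   6 |   5 | cgbecdafhfhfcdbdcggh
   7 |  21 | cggh
   8 |  10 | dafhfhfcdbdcggh
   9 |  18 | dbdcggh
  10 |   4 | dcgbecdafhfhfcdbdcggh
  11 |  20 | dcggh
  12 |   2 | dhdcgbecdafhfhfcdbdcggh
  13 |   8 | ecdafhfhfcdbdcggh
  14 |  16 | fcdbdcggh
  15 |  14 | fhfcdbdcggh
  16 |  12 | fhfhfcdbdcggh
  17 |   6 | gbecdafhfhfcdbdcggh
  18 |   0 | gcdhdcgbecdafhfhfcdbdcggh
  19 |  22 | ggh
  20 |  23 | gh
  21 |  24 | h
  22 |   3 | hdcgbecdafhfhfcdbdcggh
  23 |  15 | hfcdbdcggh
  24 |  13 | hfhfcdbdcggh

[11, 19, 7, 9, 17, 1, 5, 21, 10, 18, 4, 20, 2, 8, 16, 14, 12, 6, 0, 22, 23, 24, 3, 15, 13]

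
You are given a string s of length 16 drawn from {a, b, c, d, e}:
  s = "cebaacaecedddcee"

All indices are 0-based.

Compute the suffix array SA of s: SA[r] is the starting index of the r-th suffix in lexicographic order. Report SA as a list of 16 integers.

[3, 4, 6, 2, 5, 0, 8, 13, 12, 11, 10, 15, 1, 7, 9, 14]

sorted suffixes:
  #0 SA[0]=3  'aacaecedddcee'
  #1 SA[1]=4  'acaecedddcee'
  #2 SA[2]=6  'aecedddcee'
  #3 SA[3]=2  'baacaecedddcee'
  #4 SA[4]=5  'caecedddcee'
  #5 SA[5]=0  'cebaacaecedddcee'
  #6 SA[6]=8  'cedddcee'
  #7 SA[7]=13  'cee'
  #8 SA[8]=12  'dcee'
  #9 SA[9]=11  'ddcee'
  #10 SA[10]=10  'dddcee'
  #11 SA[11]=15  'e'
  #12 SA[12]=1  'ebaacaecedddcee'
  #13 SA[13]=7  'ecedddcee'
  #14 SA[14]=9  'edddcee'
  #15 SA[15]=14  'ee'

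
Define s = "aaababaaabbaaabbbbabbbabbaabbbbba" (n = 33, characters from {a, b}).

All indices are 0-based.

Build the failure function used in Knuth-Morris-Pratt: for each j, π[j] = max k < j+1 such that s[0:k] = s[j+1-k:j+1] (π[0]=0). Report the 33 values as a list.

[0, 1, 2, 0, 1, 0, 1, 2, 3, 4, 0, 1, 2, 3, 4, 0, 0, 0, 1, 0, 0, 0, 1, 0, 0, 1, 2, 0, 0, 0, 0, 0, 1]

π[0] = 0
j=1 s[j]='a': π[1]=1 (border 'a')
j=2 s[j]='a': π[2]=2 (border 'aa')
j=3 s[j]='b': k: 2→1→0; π[3]=0 (border '')
j=4 s[j]='a': π[4]=1 (border 'a')
j=5 s[j]='b': k: 1→0; π[5]=0 (border '')
j=6 s[j]='a': π[6]=1 (border 'a')
j=7 s[j]='a': π[7]=2 (border 'aa')
j=8 s[j]='a': π[8]=3 (border 'aaa')
j=9 s[j]='b': π[9]=4 (border 'aaab')
j=10 s[j]='b': k: 4→0; π[10]=0 (border '')
j=11 s[j]='a': π[11]=1 (border 'a')
j=12 s[j]='a': π[12]=2 (border 'aa')
j=13 s[j]='a': π[13]=3 (border 'aaa')
j=14 s[j]='b': π[14]=4 (border 'aaab')
j=15 s[j]='b': k: 4→0; π[15]=0 (border '')
j=16 s[j]='b': π[16]=0 (border '')
j=17 s[j]='b': π[17]=0 (border '')
j=18 s[j]='a': π[18]=1 (border 'a')
j=19 s[j]='b': k: 1→0; π[19]=0 (border '')
j=20 s[j]='b': π[20]=0 (border '')
j=21 s[j]='b': π[21]=0 (border '')
j=22 s[j]='a': π[22]=1 (border 'a')
j=23 s[j]='b': k: 1→0; π[23]=0 (border '')
j=24 s[j]='b': π[24]=0 (border '')
j=25 s[j]='a': π[25]=1 (border 'a')
j=26 s[j]='a': π[26]=2 (border 'aa')
j=27 s[j]='b': k: 2→1→0; π[27]=0 (border '')
j=28 s[j]='b': π[28]=0 (border '')
j=29 s[j]='b': π[29]=0 (border '')
j=30 s[j]='b': π[30]=0 (border '')
j=31 s[j]='b': π[31]=0 (border '')
j=32 s[j]='a': π[32]=1 (border 'a')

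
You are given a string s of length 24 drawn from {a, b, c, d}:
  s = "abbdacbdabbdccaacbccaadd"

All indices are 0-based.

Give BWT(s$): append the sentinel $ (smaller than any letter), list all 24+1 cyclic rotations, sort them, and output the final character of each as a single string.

rank  rotation                   last
    0  $abbdacbdabbdccaacbccaadd  d
    1  aacbccaadd$abbdacbdabbdcc  c
    2  aadd$abbdacbdabbdccaacbcc  c
    3  abbdacbdabbdccaacbccaadd$  $
    4  abbdccaacbccaadd$abbdacbd  d
    5  acbccaadd$abbdacbdabbdcca  a
    6  acbdabbdccaacbccaadd$abbd  d
    7  add$abbdacbdabbdccaacbcca  a
    8  bbdacbdabbdccaacbccaadd$a  a
    9  bbdccaacbccaadd$abbdacbda  a
   10  bccaadd$abbdacbdabbdccaac  c
   11  bdabbdccaacbccaadd$abbdac  c
   12  bdacbdabbdccaacbccaadd$ab  b
   13  bdccaacbccaadd$abbdacbdab  b
   14  caacbccaadd$abbdacbdabbdc  c
   15  caadd$abbdacbdabbdccaacbc  c
   16  cbccaadd$abbdacbdabbdccaa  a
   17  cbdabbdccaacbccaadd$abbda  a
   18  ccaacbccaadd$abbdacbdabbd  d
   19  ccaadd$abbdacbdabbdccaacb  b
   20  d$abbdacbdabbdccaacbccaad  d
   21  dabbdccaacbccaadd$abbdacb  b
   22  dacbdabbdccaacbccaadd$abb  b
   23  dccaacbccaadd$abbdacbdabb  b
   24  dd$abbdacbdabbdccaacbccaa  a

dcc$dadaaaccbbccaadbdbbba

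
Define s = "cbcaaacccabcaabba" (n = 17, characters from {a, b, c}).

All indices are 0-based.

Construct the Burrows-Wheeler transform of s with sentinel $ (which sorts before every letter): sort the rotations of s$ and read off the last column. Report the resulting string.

rank  rotation            last
    0  $cbcaaacccabcaabba  a
    1  a$cbcaaacccabcaabb  b
    2  aaacccabcaabba$cbc  c
    3  aabba$cbcaaacccabc  c
    4  aacccabcaabba$cbca  a
    5  abba$cbcaaacccabca  a
    6  abcaabba$cbcaaaccc  c
    7  acccabcaabba$cbcaa  a
    8  ba$cbcaaacccabcaab  b
    9  bba$cbcaaacccabcaa  a
   10  bcaaacccabcaabba$c  c
   11  bcaabba$cbcaaaccca  a
   12  caaacccabcaabba$cb  b
   13  caabba$cbcaaacccab  b
   14  cabcaabba$cbcaaacc  c
   15  cbcaaacccabcaabba$  $
   16  ccabcaabba$cbcaaac  c
   17  cccabcaabba$cbcaaa  a

abccaacabacabbc$ca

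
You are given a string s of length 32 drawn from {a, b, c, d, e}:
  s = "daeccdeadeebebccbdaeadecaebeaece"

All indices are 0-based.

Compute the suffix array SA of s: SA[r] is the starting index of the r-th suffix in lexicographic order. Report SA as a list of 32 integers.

[20, 7, 18, 24, 1, 28, 13, 16, 26, 11, 23, 15, 14, 3, 4, 30, 17, 0, 5, 21, 8, 31, 19, 6, 27, 12, 25, 10, 22, 2, 29, 9]

rank→(start, suffix):
  0 → (20, 'adecaebeaece')
  1 → (7, 'adeebebccbdaeadecaebeaece')
  2 → (18, 'aeadecaebeaece')
  3 → (24, 'aebeaece')
  4 → (1, 'aeccdeadeebebccbdaeadecaebeaece')
  5 → (28, 'aece')
  6 → (13, 'bccbdaeadecaebeaece')
  7 → (16, 'bdaeadecaebeaece')
  8 → (26, 'beaece')
  9 → (11, 'bebccbdaeadecaebeaece')
  10 → (23, 'caebeaece')
  11 → (15, 'cbdaeadecaebeaece')
  12 → (14, 'ccbdaeadecaebeaece')
  13 → (3, 'ccdeadeebebccbdaeadecaebeaece')
  14 → (4, 'cdeadeebebccbdaeadecaebeaece')
  15 → (30, 'ce')
  16 → (17, 'daeadecaebeaece')
  17 → (0, 'daeccdeadeebebccbdaeadecaebeaece')
  18 → (5, 'deadeebebccbdaeadecaebeaece')
  19 → (21, 'decaebeaece')
  20 → (8, 'deebebccbdaeadecaebeaece')
  21 → (31, 'e')
  22 → (19, 'eadecaebeaece')
  23 → (6, 'eadeebebccbdaeadecaebeaece')
  24 → (27, 'eaece')
  25 → (12, 'ebccbdaeadecaebeaece')
  26 → (25, 'ebeaece')
  27 → (10, 'ebebccbdaeadecaebeaece')
  28 → (22, 'ecaebeaece')
  29 → (2, 'eccdeadeebebccbdaeadecaebeaece')
  30 → (29, 'ece')
  31 → (9, 'eebebccbdaeadecaebeaece')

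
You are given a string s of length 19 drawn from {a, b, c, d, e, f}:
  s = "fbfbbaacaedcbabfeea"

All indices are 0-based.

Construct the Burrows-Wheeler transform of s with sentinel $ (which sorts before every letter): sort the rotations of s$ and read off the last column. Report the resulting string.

rank  rotation              last
    0  $fbfbbaacaedcbabfeea  a
    1  a$fbfbbaacaedcbabfee  e
    2  aacaedcbabfeea$fbfbb  b
    3  abfeea$fbfbbaacaedcb  b
    4  acaedcbabfeea$fbfbba  a
    5  aedcbabfeea$fbfbbaac  c
    6  baacaedcbabfeea$fbfb  b
    7  babfeea$fbfbbaacaedc  c
    8  bbaacaedcbabfeea$fbf  f
    9  bfbbaacaedcbabfeea$f  f
   10  bfeea$fbfbbaacaedcba  a
   11  caedcbabfeea$fbfbbaa  a
   12  cbabfeea$fbfbbaacaed  d
   13  dcbabfeea$fbfbbaacae  e
   14  ea$fbfbbaacaedcbabfe  e
   15  edcbabfeea$fbfbbaaca  a
   16  eea$fbfbbaacaedcbabf  f
   17  fbbaacaedcbabfeea$fb  b
   18  fbfbbaacaedcbabfeea$  $
   19  feea$fbfbbaacaedcbab  b

aebbacbcffaadeeafb$b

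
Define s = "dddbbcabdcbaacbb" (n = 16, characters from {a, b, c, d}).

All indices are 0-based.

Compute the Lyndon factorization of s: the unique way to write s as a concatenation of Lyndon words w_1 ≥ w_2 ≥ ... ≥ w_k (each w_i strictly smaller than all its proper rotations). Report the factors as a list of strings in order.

["d", "d", "d", "bbc", "abdcb", "aacbb"]

emit factor 1: 'd' (i=0, period=1)
emit factor 2: 'd' (i=1, period=1)
emit factor 3: 'd' (i=2, period=1)
emit factor 4: 'bbc' (i=3, period=3)
emit factor 5: 'abdcb' (i=6, period=5)
emit factor 6: 'aacbb' (i=11, period=5)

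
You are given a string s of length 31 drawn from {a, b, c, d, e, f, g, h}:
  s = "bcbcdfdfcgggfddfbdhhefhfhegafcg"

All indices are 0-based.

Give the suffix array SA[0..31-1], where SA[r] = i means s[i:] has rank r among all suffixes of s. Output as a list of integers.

sorted suffixes:
  #0 SA[0]=27  'afcg'
  #1 SA[1]=0  'bcbcdfdfcgggfddfbdhhefhfhegafcg'
  #2 SA[2]=2  'bcdfdfcgggfddfbdhhefhfhegafcg'
  #3 SA[3]=16  'bdhhefhfhegafcg'
  #4 SA[4]=1  'cbcdfdfcgggfddfbdhhefhfhegafcg'
  #5 SA[5]=3  'cdfdfcgggfddfbdhhefhfhegafcg'
  #6 SA[6]=29  'cg'
  #7 SA[7]=8  'cgggfddfbdhhefhfhegafcg'
  #8 SA[8]=13  'ddfbdhhefhfhegafcg'
  #9 SA[9]=14  'dfbdhhefhfhegafcg'
  #10 SA[10]=6  'dfcgggfddfbdhhefhfhegafcg'
  #11 SA[11]=4  'dfdfcgggfddfbdhhefhfhegafcg'
  #12 SA[12]=17  'dhhefhfhegafcg'
  #13 SA[13]=20  'efhfhegafcg'
  #14 SA[14]=25  'egafcg'
  #15 SA[15]=15  'fbdhhefhfhegafcg'
  #16 SA[16]=28  'fcg'
  #17 SA[17]=7  'fcgggfddfbdhhefhfhegafcg'
  #18 SA[18]=12  'fddfbdhhefhfhegafcg'
  #19 SA[19]=5  'fdfcgggfddfbdhhefhfhegafcg'
  #20 SA[20]=23  'fhegafcg'
  #21 SA[21]=21  'fhfhegafcg'
  #22 SA[22]=30  'g'
  #23 SA[23]=26  'gafcg'
  #24 SA[24]=11  'gfddfbdhhefhfhegafcg'
  #25 SA[25]=10  'ggfddfbdhhefhfhegafcg'
  #26 SA[26]=9  'gggfddfbdhhefhfhegafcg'
  #27 SA[27]=19  'hefhfhegafcg'
  #28 SA[28]=24  'hegafcg'
  #29 SA[29]=22  'hfhegafcg'
  #30 SA[30]=18  'hhefhfhegafcg'

[27, 0, 2, 16, 1, 3, 29, 8, 13, 14, 6, 4, 17, 20, 25, 15, 28, 7, 12, 5, 23, 21, 30, 26, 11, 10, 9, 19, 24, 22, 18]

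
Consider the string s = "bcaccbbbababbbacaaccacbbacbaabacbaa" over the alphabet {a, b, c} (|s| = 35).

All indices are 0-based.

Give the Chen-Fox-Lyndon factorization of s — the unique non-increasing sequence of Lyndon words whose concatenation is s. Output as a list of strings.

["bc", "accbbb", "ababbbac", "aaccacbbacb", "aabacb", "a", "a"]

emit factor 1: 'bc' (i=0, period=2)
emit factor 2: 'accbbb' (i=2, period=6)
emit factor 3: 'ababbbac' (i=8, period=8)
emit factor 4: 'aaccacbbacb' (i=16, period=11)
emit factor 5: 'aabacb' (i=27, period=6)
emit factor 6: 'a' (i=33, period=1)
emit factor 7: 'a' (i=34, period=1)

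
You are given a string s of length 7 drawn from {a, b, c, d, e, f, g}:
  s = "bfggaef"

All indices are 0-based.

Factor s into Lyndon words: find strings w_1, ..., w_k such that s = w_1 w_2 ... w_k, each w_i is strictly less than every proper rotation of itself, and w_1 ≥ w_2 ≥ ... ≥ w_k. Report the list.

emit factor 1: 'bfgg' (i=0, period=4)
emit factor 2: 'aef' (i=4, period=3)

["bfgg", "aef"]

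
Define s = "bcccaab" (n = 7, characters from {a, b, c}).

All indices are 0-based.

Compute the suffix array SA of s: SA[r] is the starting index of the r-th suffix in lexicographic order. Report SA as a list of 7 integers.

sorted suffixes:
  #0 SA[0]=4  'aab'
  #1 SA[1]=5  'ab'
  #2 SA[2]=6  'b'
  #3 SA[3]=0  'bcccaab'
  #4 SA[4]=3  'caab'
  #5 SA[5]=2  'ccaab'
  #6 SA[6]=1  'cccaab'

[4, 5, 6, 0, 3, 2, 1]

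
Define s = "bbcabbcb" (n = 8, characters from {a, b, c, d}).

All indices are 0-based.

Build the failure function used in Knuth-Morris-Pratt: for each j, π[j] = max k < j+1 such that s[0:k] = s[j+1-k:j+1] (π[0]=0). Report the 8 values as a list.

π[0] = 0
j=1 s[j]='b': π[1]=1 (border 'b')
j=2 s[j]='c': k: 1→0; π[2]=0 (border '')
j=3 s[j]='a': π[3]=0 (border '')
j=4 s[j]='b': π[4]=1 (border 'b')
j=5 s[j]='b': π[5]=2 (border 'bb')
j=6 s[j]='c': π[6]=3 (border 'bbc')
j=7 s[j]='b': k: 3→0; π[7]=1 (border 'b')

[0, 1, 0, 0, 1, 2, 3, 1]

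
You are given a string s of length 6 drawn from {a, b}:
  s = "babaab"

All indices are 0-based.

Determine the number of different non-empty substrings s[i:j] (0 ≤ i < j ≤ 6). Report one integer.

15

rank | idx | suffix
   0 |   3 | aab
   1 |   4 | ab
   2 |   1 | abaab
   3 |   5 | b
   4 |   2 | baab
   5 |   0 | babaab

SA = [3, 4, 1, 5, 2, 0]
rank  pair      lcp
   1  s[3:],s[4:]  1  'a'
   2  s[4:],s[1:]  2  'ab'
   3  s[1:],s[5:]  0  ''
   4  s[5:],s[2:]  1  'b'
   5  s[2:],s[0:]  2  'ba'

n(n+1)/2 = 6·7/2 = 21
Σ LCP = 0 + 1 + 2 + 0 + 1 + 2 = 6
distinct = 21 − 6 = 15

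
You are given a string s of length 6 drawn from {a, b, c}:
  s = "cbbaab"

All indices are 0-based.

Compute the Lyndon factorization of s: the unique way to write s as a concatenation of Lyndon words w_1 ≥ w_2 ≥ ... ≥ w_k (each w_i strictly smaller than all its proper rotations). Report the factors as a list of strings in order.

["c", "b", "b", "aab"]

emit factor 1: 'c' (i=0, period=1)
emit factor 2: 'b' (i=1, period=1)
emit factor 3: 'b' (i=2, period=1)
emit factor 4: 'aab' (i=3, period=3)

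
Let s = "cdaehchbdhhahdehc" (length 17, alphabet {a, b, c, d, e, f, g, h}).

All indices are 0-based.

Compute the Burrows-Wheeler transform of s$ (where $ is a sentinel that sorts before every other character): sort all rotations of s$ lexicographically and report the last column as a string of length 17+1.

cdhhh$hchbdahceead

rank  rotation            last
    0  $cdaehchbdhhahdehc  c
    1  aehchbdhhahdehc$cd  d
    2  ahdehc$cdaehchbdhh  h
    3  bdhhahdehc$cdaehch  h
    4  c$cdaehchbdhhahdeh  h
    5  cdaehchbdhhahdehc$  $
    6  chbdhhahdehc$cdaeh  h
    7  daehchbdhhahdehc$c  c
    8  dehc$cdaehchbdhhah  h
    9  dhhahdehc$cdaehchb  b
   10  ehc$cdaehchbdhhahd  d
   11  ehchbdhhahdehc$cda  a
   12  hahdehc$cdaehchbdh  h
   13  hbdhhahdehc$cdaehc  c
   14  hc$cdaehchbdhhahde  e
   15  hchbdhhahdehc$cdae  e
   16  hdehc$cdaehchbdhha  a
   17  hhahdehc$cdaehchbd  d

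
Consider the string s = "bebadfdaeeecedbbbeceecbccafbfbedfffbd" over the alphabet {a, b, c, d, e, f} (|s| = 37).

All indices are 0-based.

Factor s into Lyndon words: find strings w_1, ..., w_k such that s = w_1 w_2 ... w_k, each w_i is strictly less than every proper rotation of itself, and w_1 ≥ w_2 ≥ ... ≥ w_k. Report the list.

emit factor 1: 'be' (i=0, period=2)
emit factor 2: 'b' (i=2, period=1)
emit factor 3: 'adfdaeeecedbbbeceecbccafbfbedfffbd' (i=3, period=34)

["be", "b", "adfdaeeecedbbbeceecbccafbfbedfffbd"]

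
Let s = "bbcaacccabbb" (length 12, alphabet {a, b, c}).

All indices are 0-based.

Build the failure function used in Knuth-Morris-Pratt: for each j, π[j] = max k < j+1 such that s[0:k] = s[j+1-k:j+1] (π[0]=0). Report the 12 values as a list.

[0, 1, 0, 0, 0, 0, 0, 0, 0, 1, 2, 2]

π[0] = 0
j=1 s[j]='b': π[1]=1 (border 'b')
j=2 s[j]='c': k: 1→0; π[2]=0 (border '')
j=3 s[j]='a': π[3]=0 (border '')
j=4 s[j]='a': π[4]=0 (border '')
j=5 s[j]='c': π[5]=0 (border '')
j=6 s[j]='c': π[6]=0 (border '')
j=7 s[j]='c': π[7]=0 (border '')
j=8 s[j]='a': π[8]=0 (border '')
j=9 s[j]='b': π[9]=1 (border 'b')
j=10 s[j]='b': π[10]=2 (border 'bb')
j=11 s[j]='b': k: 2→1; π[11]=2 (border 'bb')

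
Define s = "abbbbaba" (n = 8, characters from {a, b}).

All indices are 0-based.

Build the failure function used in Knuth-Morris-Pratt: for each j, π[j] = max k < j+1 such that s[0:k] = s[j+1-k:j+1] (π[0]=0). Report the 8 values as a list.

[0, 0, 0, 0, 0, 1, 2, 1]

π[0] = 0
j=1 s[j]='b': π[1]=0 (border '')
j=2 s[j]='b': π[2]=0 (border '')
j=3 s[j]='b': π[3]=0 (border '')
j=4 s[j]='b': π[4]=0 (border '')
j=5 s[j]='a': π[5]=1 (border 'a')
j=6 s[j]='b': π[6]=2 (border 'ab')
j=7 s[j]='a': k: 2→0; π[7]=1 (border 'a')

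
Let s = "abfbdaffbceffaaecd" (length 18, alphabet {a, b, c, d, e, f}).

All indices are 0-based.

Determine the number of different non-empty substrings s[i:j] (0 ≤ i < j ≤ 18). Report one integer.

157

rank | idx | suffix
   0 |  13 | aaecd
   1 |   0 | abfbdaffbceffaaecd
   2 |  14 | aecd
   3 |   5 | affbceffaaecd
   4 |   8 | bceffaaecd
   5 |   3 | bdaffbceffaaecd
   6 |   1 | bfbdaffbceffaaecd
   7 |  16 | cd
   8 |   9 | ceffaaecd
   9 |  17 | d
  10 |   4 | daffbceffaaecd
  11 |  15 | ecd
  12 |  10 | effaaecd
  13 |  12 | faaecd
  14 |   7 | fbceffaaecd
  15 |   2 | fbdaffbceffaaecd
  16 |  11 | ffaaecd
  17 |   6 | ffbceffaaecd

SA = [13, 0, 14, 5, 8, 3, 1, 16, 9, 17, 4, 15, 10, 12, 7, 2, 11, 6]
rank  pair      lcp
   1  s[13:],s[0:]  1  'a'
   2  s[0:],s[14:]  1  'a'
   3  s[14:],s[5:]  1  'a'
   4  s[5:],s[8:]  0  ''
   5  s[8:],s[3:]  1  'b'
   6  s[3:],s[1:]  1  'b'
   7  s[1:],s[16:]  0  ''
   8  s[16:],s[9:]  1  'c'
   9  s[9:],s[17:]  0  ''
  10  s[17:],s[4:]  1  'd'
  11  s[4:],s[15:]  0  ''
  12  s[15:],s[10:]  1  'e'
  13  s[10:],s[12:]  0  ''
  14  s[12:],s[7:]  1  'f'
  15  s[7:],s[2:]  2  'fb'
  16  s[2:],s[11:]  1  'f'
  17  s[11:],s[6:]  2  'ff'

n(n+1)/2 = 18·19/2 = 171
Σ LCP = 0 + 1 + 1 + 1 + 0 + 1 + 1 + 0 + 1 + 0 + 1 + 0 + 1 + 0 + 1 + 2 + 1 + 2 = 14
distinct = 171 − 14 = 157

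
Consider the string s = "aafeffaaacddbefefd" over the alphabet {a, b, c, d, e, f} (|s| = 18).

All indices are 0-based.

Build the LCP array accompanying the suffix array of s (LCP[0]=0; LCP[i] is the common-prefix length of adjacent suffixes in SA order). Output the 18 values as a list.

[0, 2, 2, 1, 1, 0, 0, 0, 1, 1, 0, 2, 2, 0, 1, 1, 3, 1]

sorted suffixes:
  #0 SA[0]=6  'aaacddbefefd'
  #1 SA[1]=7  'aacddbefefd'
  #2 SA[2]=0  'aafeffaaacddbefefd'
  #3 SA[3]=8  'acddbefefd'
  #4 SA[4]=1  'afeffaaacddbefefd'
  #5 SA[5]=12  'befefd'
  #6 SA[6]=9  'cddbefefd'
  #7 SA[7]=17  'd'
  #8 SA[8]=11  'dbefefd'
  #9 SA[9]=10  'ddbefefd'
  #10 SA[10]=15  'efd'
  #11 SA[11]=13  'efefd'
  #12 SA[12]=3  'effaaacddbefefd'
  #13 SA[13]=5  'faaacddbefefd'
  #14 SA[14]=16  'fd'
  #15 SA[15]=14  'fefd'
  #16 SA[16]=2  'feffaaacddbefefd'
  #17 SA[17]=4  'ffaaacddbefefd'

SA = [6, 7, 0, 8, 1, 12, 9, 17, 11, 10, 15, 13, 3, 5, 16, 14, 2, 4]
rank  pair      lcp
   1  s[6:],s[7:]  2  'aa'
   2  s[7:],s[0:]  2  'aa'
   3  s[0:],s[8:]  1  'a'
   4  s[8:],s[1:]  1  'a'
   5  s[1:],s[12:]  0  ''
   6  s[12:],s[9:]  0  ''
   7  s[9:],s[17:]  0  ''
   8  s[17:],s[11:]  1  'd'
   9  s[11:],s[10:]  1  'd'
  10  s[10:],s[15:]  0  ''
  11  s[15:],s[13:]  2  'ef'
  12  s[13:],s[3:]  2  'ef'
  13  s[3:],s[5:]  0  ''
  14  s[5:],s[16:]  1  'f'
  15  s[16:],s[14:]  1  'f'
  16  s[14:],s[2:]  3  'fef'
  17  s[2:],s[4:]  1  'f'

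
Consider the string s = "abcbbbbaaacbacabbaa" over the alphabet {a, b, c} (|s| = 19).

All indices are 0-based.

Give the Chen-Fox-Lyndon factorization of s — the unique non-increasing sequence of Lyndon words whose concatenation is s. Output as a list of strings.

["abcbbbb", "aaacbacabb", "a", "a"]

emit factor 1: 'abcbbbb' (i=0, period=7)
emit factor 2: 'aaacbacabb' (i=7, period=10)
emit factor 3: 'a' (i=17, period=1)
emit factor 4: 'a' (i=18, period=1)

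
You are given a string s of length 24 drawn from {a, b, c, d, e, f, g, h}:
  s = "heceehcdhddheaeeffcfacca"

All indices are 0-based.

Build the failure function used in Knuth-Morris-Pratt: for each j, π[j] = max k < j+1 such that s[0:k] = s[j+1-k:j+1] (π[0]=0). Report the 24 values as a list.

[0, 0, 0, 0, 0, 1, 0, 0, 1, 0, 0, 1, 2, 0, 0, 0, 0, 0, 0, 0, 0, 0, 0, 0]

π[0] = 0
j=1 s[j]='e': π[1]=0 (border '')
j=2 s[j]='c': π[2]=0 (border '')
j=3 s[j]='e': π[3]=0 (border '')
j=4 s[j]='e': π[4]=0 (border '')
j=5 s[j]='h': π[5]=1 (border 'h')
j=6 s[j]='c': k: 1→0; π[6]=0 (border '')
j=7 s[j]='d': π[7]=0 (border '')
j=8 s[j]='h': π[8]=1 (border 'h')
j=9 s[j]='d': k: 1→0; π[9]=0 (border '')
j=10 s[j]='d': π[10]=0 (border '')
j=11 s[j]='h': π[11]=1 (border 'h')
j=12 s[j]='e': π[12]=2 (border 'he')
j=13 s[j]='a': k: 2→0; π[13]=0 (border '')
j=14 s[j]='e': π[14]=0 (border '')
j=15 s[j]='e': π[15]=0 (border '')
j=16 s[j]='f': π[16]=0 (border '')
j=17 s[j]='f': π[17]=0 (border '')
j=18 s[j]='c': π[18]=0 (border '')
j=19 s[j]='f': π[19]=0 (border '')
j=20 s[j]='a': π[20]=0 (border '')
j=21 s[j]='c': π[21]=0 (border '')
j=22 s[j]='c': π[22]=0 (border '')
j=23 s[j]='a': π[23]=0 (border '')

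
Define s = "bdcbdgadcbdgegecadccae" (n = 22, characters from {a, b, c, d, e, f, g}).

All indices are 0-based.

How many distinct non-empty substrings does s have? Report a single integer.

221

sorted suffixes:
  #0 SA[0]=6  'adcbdgegecadccae'
  #1 SA[1]=16  'adccae'
  #2 SA[2]=20  'ae'
  #3 SA[3]=0  'bdcbdgadcbdgegecadccae'
  #4 SA[4]=3  'bdgadcbdgegecadccae'
  #5 SA[5]=9  'bdgegecadccae'
  #6 SA[6]=15  'cadccae'
  #7 SA[7]=19  'cae'
  #8 SA[8]=2  'cbdgadcbdgegecadccae'
  #9 SA[9]=8  'cbdgegecadccae'
  #10 SA[10]=18  'ccae'
  #11 SA[11]=1  'dcbdgadcbdgegecadccae'
  #12 SA[12]=7  'dcbdgegecadccae'
  #13 SA[13]=17  'dccae'
  #14 SA[14]=4  'dgadcbdgegecadccae'
  #15 SA[15]=10  'dgegecadccae'
  #16 SA[16]=21  'e'
  #17 SA[17]=14  'ecadccae'
  #18 SA[18]=12  'egecadccae'
  #19 SA[19]=5  'gadcbdgegecadccae'
  #20 SA[20]=13  'gecadccae'
  #21 SA[21]=11  'gegecadccae'

SA = [6, 16, 20, 0, 3, 9, 15, 19, 2, 8, 18, 1, 7, 17, 4, 10, 21, 14, 12, 5, 13, 11]
rank  pair      lcp
   1  s[6:],s[16:]  3  'adc'
   2  s[16:],s[20:]  1  'a'
   3  s[20:],s[0:]  0  ''
   4  s[0:],s[3:]  2  'bd'
   5  s[3:],s[9:]  3  'bdg'
   6  s[9:],s[15:]  0  ''
   7  s[15:],s[19:]  2  'ca'
   8  s[19:],s[2:]  1  'c'
   9  s[2:],s[8:]  4  'cbdg'
  10  s[8:],s[18:]  1  'c'
  11  s[18:],s[1:]  0  ''
  12  s[1:],s[7:]  5  'dcbdg'
  13  s[7:],s[17:]  2  'dc'
  14  s[17:],s[4:]  1  'd'
  15  s[4:],s[10:]  2  'dg'
  16  s[10:],s[21:]  0  ''
  17  s[21:],s[14:]  1  'e'
  18  s[14:],s[12:]  1  'e'
  19  s[12:],s[5:]  0  ''
  20  s[5:],s[13:]  1  'g'
  21  s[13:],s[11:]  2  'ge'

n(n+1)/2 = 22·23/2 = 253
Σ LCP = 0 + 3 + 1 + 0 + 2 + 3 + 0 + 2 + 1 + 4 + 1 + 0 + 5 + 2 + 1 + 2 + 0 + 1 + 1 + 0 + 1 + 2 = 32
distinct = 253 − 32 = 221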